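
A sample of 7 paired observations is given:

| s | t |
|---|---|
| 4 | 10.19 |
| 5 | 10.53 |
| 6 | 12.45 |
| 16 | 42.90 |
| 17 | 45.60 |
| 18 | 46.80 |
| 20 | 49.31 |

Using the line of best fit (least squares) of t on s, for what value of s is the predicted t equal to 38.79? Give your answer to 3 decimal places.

n = 7, Σx = 86, Σy = 217.78, Σxy = 3458.31, Σx² = 1346
Sxx = Σx² − (Σx)²/n = 1346 − 1056.571429 = 289.428571
Sxy = Σxy − (Σx)(Σy)/n = 3458.31 − 2675.582857 = 782.727143
b = Sxy/Sxx = 782.727143/289.428571 = 2.704388
a = ȳ − b·x̄ = 31.111429 − 2.704388·12.285714 = -2.113909
Set a + b·x = 38.79: x = (38.79 − (-2.113909)) / 2.704388 = 15.125015

15.125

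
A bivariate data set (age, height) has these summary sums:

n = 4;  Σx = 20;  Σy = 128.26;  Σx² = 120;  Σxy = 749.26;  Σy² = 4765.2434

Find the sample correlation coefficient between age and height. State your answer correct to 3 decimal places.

Sxx = Σx² − (Σx)²/n = 120 − 100 = 20
Sxy = Σxy − (Σx)(Σy)/n = 749.26 − 641.3 = 107.96
Syy = Σy² − (Σy)²/n = 4765.2434 − 4112.6569 = 652.5865
r = Sxy/√(Sxx·Syy) = 107.96/√(13051.73) = 107.96/114.244168 = 0.944994

0.945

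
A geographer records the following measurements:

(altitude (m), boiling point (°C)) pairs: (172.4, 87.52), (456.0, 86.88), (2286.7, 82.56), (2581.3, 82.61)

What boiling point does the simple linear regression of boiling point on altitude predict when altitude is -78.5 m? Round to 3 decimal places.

n = 4, Σx = 5496.4, Σy = 339.57, Σxy = 456736.873, Σx² = 12129764.34
Sxx = Σx² − (Σx)²/n = 12129764.34 − 7552603.24 = 4577161.1
Sxy = Σxy − (Σx)(Σy)/n = 456736.873 − 466603.137 = -9866.264
b = Sxy/Sxx = -9866.264/4577161.1 = -0.002156
a = ȳ − b·x̄ = 84.8925 − (-0.002156)·1374.1 = 87.854431
ŷ(-78.5) = a + b·-78.5 = 87.854431 + (-0.002156)·(-78.5) = 88.023641

88.024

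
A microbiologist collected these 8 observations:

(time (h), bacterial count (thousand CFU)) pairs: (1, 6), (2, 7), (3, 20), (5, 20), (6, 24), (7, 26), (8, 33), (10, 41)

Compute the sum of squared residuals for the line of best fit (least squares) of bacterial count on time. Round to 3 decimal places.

59.385

n = 8, Σx = 42, Σy = 177, Σxy = 1180, Σx² = 288, Σy² = 4907
Sxx = Σx² − (Σx)²/n = 288 − 220.5 = 67.5
Sxy = Σxy − (Σx)(Σy)/n = 1180 − 929.25 = 250.75
Syy = Σy² − (Σy)²/n = 4907 − 3916.125 = 990.875
b = Sxy/Sxx = 250.75/67.5 = 3.714815
SSE = Syy − b·Sxy = 990.875 − 3.714815·250.75 = 59.385185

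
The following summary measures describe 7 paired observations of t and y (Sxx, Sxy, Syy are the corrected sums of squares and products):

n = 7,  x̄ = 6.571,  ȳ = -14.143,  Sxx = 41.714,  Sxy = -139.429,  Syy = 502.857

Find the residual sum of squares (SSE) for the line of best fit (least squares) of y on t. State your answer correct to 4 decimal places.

36.8157

b = Sxy/Sxx = -139.429/41.714 = -3.342499
SSE = Syy − b·Sxy = 502.857 − (-3.342499)·(-139.429) = 36.815718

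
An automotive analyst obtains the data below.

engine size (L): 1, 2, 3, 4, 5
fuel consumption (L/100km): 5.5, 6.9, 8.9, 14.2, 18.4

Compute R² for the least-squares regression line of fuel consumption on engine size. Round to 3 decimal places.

n = 5, Σx = 15, Σy = 53.9, Σxy = 194.8, Σx² = 55, Σy² = 697.27
Sxx = Σx² − (Σx)²/n = 55 − 45 = 10
Sxy = Σxy − (Σx)(Σy)/n = 194.8 − 161.7 = 33.1
Syy = Σy² − (Σy)²/n = 697.27 − 581.042 = 116.228
R² = Sxy²/(Sxx·Syy) = (33.1)²/(10·116.228) = 0.942639

0.943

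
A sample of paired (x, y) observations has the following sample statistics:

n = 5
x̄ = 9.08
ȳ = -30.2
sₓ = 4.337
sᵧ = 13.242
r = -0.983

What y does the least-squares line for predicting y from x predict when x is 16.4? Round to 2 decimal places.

b = r · sᵧ/sₓ = -0.983 · 13.242/4.337 = -3.001357
a = ȳ − b·x̄ = -30.2 − (-3.001357)·9.08 = -2.947677
ŷ(16.4) = a + b·16.4 = -2.947677 + (-3.001357)·16.4 = -52.169934

-52.17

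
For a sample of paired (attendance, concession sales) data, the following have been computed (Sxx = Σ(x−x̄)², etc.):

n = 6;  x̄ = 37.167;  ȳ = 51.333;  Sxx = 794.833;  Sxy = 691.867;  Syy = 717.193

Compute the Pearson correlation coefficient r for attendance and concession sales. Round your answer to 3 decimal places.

r = Sxy/√(Sxx·Syy) = 691.867/√(570048.663769) = 691.867/755.015671 = 0.916361

0.916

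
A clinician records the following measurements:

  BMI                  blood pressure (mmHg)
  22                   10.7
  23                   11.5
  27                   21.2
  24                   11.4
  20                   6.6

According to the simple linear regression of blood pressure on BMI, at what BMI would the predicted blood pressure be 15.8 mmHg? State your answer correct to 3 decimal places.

n = 5, Σx = 116, Σy = 61.4, Σxy = 1477.9, Σx² = 2718
Sxx = Σx² − (Σx)²/n = 2718 − 2691.2 = 26.8
Sxy = Σxy − (Σx)(Σy)/n = 1477.9 − 1424.48 = 53.42
b = Sxy/Sxx = 53.42/26.8 = 1.993284
a = ȳ − b·x̄ = 12.28 − 1.993284·23.2 = -33.964179
Set a + b·x = 15.8: x = (15.8 − (-33.964179)) / 1.993284 = 24.965930

24.966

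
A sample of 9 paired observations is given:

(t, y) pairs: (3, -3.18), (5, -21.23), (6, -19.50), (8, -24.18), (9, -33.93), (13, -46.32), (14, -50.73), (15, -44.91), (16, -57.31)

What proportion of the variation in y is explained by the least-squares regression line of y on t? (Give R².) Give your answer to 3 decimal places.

n = 9, Σx = 89, Σy = -301.29, Σxy = -3634.49, Σx² = 1061, Σy² = 12597.4121
Sxx = Σx² − (Σx)²/n = 1061 − 880.111111 = 180.888889
Sxy = Σxy − (Σx)(Σy)/n = -3634.49 − (-2979.423333) = -655.066667
Syy = Σy² − (Σy)²/n = 12597.4121 − 10086.1849 = 2511.2272
R² = Sxy²/(Sxx·Syy) = (-655.066667)²/(180.888889·2511.2272) = 0.944655

0.945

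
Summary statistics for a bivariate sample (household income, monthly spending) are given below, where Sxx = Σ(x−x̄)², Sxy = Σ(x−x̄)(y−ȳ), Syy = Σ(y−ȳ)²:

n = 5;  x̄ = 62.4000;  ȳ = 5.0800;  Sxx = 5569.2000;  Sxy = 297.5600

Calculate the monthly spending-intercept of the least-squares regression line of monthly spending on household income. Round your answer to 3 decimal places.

b = Sxy/Sxx = 297.56/5569.2 = 0.053430
a = ȳ − b·x̄ = 5.08 − 0.053430·62.4 = 1.745994

1.746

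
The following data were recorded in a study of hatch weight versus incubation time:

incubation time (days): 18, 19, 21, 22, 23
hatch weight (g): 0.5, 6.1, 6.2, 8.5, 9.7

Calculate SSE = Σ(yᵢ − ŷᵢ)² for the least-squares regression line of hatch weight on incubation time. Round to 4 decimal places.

8.9028

n = 5, Σx = 103, Σy = 31, Σxy = 665.2, Σx² = 2139, Σy² = 242.24
Sxx = Σx² − (Σx)²/n = 2139 − 2121.8 = 17.2
Sxy = Σxy − (Σx)(Σy)/n = 665.2 − 638.6 = 26.6
Syy = Σy² − (Σy)²/n = 242.24 − 192.2 = 50.04
b = Sxy/Sxx = 26.6/17.2 = 1.546512
SSE = Syy − b·Sxy = 50.04 − 1.546512·26.6 = 8.902791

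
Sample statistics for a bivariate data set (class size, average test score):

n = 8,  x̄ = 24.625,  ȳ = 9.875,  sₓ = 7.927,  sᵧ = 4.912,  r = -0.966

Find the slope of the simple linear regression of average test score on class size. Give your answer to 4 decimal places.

b = r · sᵧ/sₓ = -0.966 · 4.912/7.927 = -0.598586

-0.5986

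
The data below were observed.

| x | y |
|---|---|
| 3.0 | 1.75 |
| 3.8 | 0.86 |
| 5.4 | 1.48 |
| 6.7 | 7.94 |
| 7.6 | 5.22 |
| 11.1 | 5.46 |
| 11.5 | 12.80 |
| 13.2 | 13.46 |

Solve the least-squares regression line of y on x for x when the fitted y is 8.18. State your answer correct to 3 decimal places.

n = 8, Σx = 62.3, Σy = 48.97, Σxy = 494.858, Σx² = 584.95
Sxx = Σx² − (Σx)²/n = 584.95 − 485.16125 = 99.78875
Sxy = Σxy − (Σx)(Σy)/n = 494.858 − 381.353875 = 113.504125
b = Sxy/Sxx = 113.504125/99.78875 = 1.137444
a = ȳ − b·x̄ = 6.12125 − 1.137444·7.7875 = -2.736596
Set a + b·x = 8.18: x = (8.18 − (-2.736596)) / 1.137444 = 9.597479

9.597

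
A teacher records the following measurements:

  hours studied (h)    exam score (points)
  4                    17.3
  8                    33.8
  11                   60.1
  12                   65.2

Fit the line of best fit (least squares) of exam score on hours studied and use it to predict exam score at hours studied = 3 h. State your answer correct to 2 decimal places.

n = 4, Σx = 35, Σy = 176.4, Σxy = 1783.1, Σx² = 345
Sxx = Σx² − (Σx)²/n = 345 − 306.25 = 38.75
Sxy = Σxy − (Σx)(Σy)/n = 1783.1 − 1543.5 = 239.6
b = Sxy/Sxx = 239.6/38.75 = 6.183226
a = ȳ − b·x̄ = 44.1 − 6.183226·8.75 = -10.003226
ŷ(3) = a + b·3 = -10.003226 + 6.183226·3 = 8.546452

8.55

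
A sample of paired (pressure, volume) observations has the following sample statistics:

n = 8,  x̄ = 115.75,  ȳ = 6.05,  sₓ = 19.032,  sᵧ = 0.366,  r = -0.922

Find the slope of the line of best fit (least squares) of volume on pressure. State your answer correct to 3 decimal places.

-0.018

b = r · sᵧ/sₓ = -0.922 · 0.366/19.032 = -0.017731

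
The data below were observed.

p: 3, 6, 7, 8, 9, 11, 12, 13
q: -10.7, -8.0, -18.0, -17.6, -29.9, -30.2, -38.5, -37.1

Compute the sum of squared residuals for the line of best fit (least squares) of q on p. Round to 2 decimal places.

137.63

n = 8, Σx = 69, Σy = -190, Σxy = -1892.5, Σx² = 673, Σy² = 5476.96
Sxx = Σx² − (Σx)²/n = 673 − 595.125 = 77.875
Sxy = Σxy − (Σx)(Σy)/n = -1892.5 − (-1638.75) = -253.75
Syy = Σy² − (Σy)²/n = 5476.96 − 4512.5 = 964.46
b = Sxy/Sxx = -253.75/77.875 = -3.258427
SSE = Syy − b·Sxy = 964.46 − (-3.258427)·(-253.75) = 137.634157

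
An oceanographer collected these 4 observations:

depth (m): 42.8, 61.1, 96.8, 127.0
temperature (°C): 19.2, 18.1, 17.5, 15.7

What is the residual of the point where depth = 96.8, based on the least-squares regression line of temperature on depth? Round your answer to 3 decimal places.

n = 4, Σx = 327.7, Σy = 70.5, Σxy = 5615.57, Σx² = 31064.29
Sxx = Σx² − (Σx)²/n = 31064.29 − 26846.8225 = 4217.4675
Sxy = Σxy − (Σx)(Σy)/n = 5615.57 − 5775.7125 = -160.1425
b = Sxy/Sxx = -160.1425/4217.4675 = -0.037971
a = ȳ − b·x̄ = 17.625 − (-0.037971)·81.925 = 20.735794
ŷ(96.8) = 20.735794 + (-0.037971)·96.8 = 17.060178
residual = y − ŷ = 17.5 − 17.060178 = 0.439822

0.440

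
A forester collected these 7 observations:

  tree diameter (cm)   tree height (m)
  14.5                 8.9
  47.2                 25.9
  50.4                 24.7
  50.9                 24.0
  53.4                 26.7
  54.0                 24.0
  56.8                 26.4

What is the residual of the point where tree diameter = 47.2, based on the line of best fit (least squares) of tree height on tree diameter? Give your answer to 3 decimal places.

2.765

n = 7, Σx = 327.2, Σy = 160.6, Σxy = 8039.31, Σx² = 16562.86
Sxx = Σx² − (Σx)²/n = 16562.86 − 15294.262857 = 1268.597143
Sxy = Σxy − (Σx)(Σy)/n = 8039.31 − 7506.902857 = 532.407143
b = Sxy/Sxx = 532.407143/1268.597143 = 0.419682
a = ȳ − b·x̄ = 22.942857 − 0.419682·46.742857 = 3.325730
ŷ(47.2) = 3.325730 + 0.419682·47.2 = 23.134712
residual = y − ŷ = 25.9 − 23.134712 = 2.765288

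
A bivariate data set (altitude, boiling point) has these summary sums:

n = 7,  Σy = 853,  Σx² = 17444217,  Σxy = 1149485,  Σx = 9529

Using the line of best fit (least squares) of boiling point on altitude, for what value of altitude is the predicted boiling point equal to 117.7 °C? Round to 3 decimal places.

2951.551

Sxx = Σx² − (Σx)²/n = 17444217 − 12971691.571429 = 4472525.428571
Sxy = Σxy − (Σx)(Σy)/n = 1149485 − 1161176.714286 = -11691.714286
b = Sxy/Sxx = -11691.714286/4472525.428571 = -0.002614
a = ȳ − b·x̄ = 121.857143 − (-0.002614)·1361.285714 = 125.415706
Set a + b·x = 117.7: x = (117.7 − 125.415706) / (-0.002614) = 2951.550981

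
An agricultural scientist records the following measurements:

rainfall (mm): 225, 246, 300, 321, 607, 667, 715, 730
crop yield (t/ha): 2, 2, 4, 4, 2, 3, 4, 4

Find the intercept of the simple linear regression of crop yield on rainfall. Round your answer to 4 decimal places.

2.4210

n = 8, Σx = 3811, Σy = 25, Σxy = 12421, Σx² = 2161645
Sxx = Σx² − (Σx)²/n = 2161645 − 1815465.125 = 346179.875
Sxy = Σxy − (Σx)(Σy)/n = 12421 − 11909.375 = 511.625
b = Sxy/Sxx = 511.625/346179.875 = 0.001478
a = ȳ − b·x̄ = 3.125 − 0.001478·476.375 = 2.420957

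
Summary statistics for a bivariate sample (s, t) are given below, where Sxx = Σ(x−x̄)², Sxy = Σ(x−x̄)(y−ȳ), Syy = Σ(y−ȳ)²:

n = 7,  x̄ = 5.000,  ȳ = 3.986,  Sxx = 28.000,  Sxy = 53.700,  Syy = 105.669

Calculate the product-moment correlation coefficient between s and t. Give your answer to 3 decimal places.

r = Sxy/√(Sxx·Syy) = 53.7/√(2958.732) = 53.7/54.394228 = 0.987237

0.987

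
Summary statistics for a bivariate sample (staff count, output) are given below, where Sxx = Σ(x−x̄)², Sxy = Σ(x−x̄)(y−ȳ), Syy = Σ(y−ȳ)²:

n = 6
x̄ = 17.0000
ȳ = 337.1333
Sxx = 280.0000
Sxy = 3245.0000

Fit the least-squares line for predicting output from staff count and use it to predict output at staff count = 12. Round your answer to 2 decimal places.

279.19

b = Sxy/Sxx = 3245/280 = 11.589286
a = ȳ − b·x̄ = 337.1333 − 11.589286·17 = 140.115443
ŷ(12) = a + b·12 = 140.115443 + 11.589286·12 = 279.186871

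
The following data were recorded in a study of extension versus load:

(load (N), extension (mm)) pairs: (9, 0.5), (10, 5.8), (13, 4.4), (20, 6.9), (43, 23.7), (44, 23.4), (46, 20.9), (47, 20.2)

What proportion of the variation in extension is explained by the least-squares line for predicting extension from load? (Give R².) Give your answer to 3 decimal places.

0.944

n = 8, Σx = 232, Σy = 105.8, Σxy = 4217.2, Σx² = 8860, Σy² = 2054.96
Sxx = Σx² − (Σx)²/n = 8860 − 6728 = 2132
Sxy = Σxy − (Σx)(Σy)/n = 4217.2 − 3068.2 = 1149
Syy = Σy² − (Σy)²/n = 2054.96 − 1399.205 = 655.755
R² = Sxy²/(Sxx·Syy) = (1149)²/(2132·655.755) = 0.944303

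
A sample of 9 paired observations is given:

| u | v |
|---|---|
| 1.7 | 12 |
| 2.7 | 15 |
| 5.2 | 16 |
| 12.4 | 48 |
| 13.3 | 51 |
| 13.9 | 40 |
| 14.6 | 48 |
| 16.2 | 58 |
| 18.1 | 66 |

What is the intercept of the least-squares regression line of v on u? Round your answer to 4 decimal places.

4.2316

n = 9, Σx = 98.1, Σy = 354, Σxy = 4808.6, Σx² = 1364.29
Sxx = Σx² − (Σx)²/n = 1364.29 − 1069.29 = 295
Sxy = Σxy − (Σx)(Σy)/n = 4808.6 − 3858.6 = 950
b = Sxy/Sxx = 950/295 = 3.220339
a = ȳ − b·x̄ = 39.333333 − 3.220339·10.9 = 4.231638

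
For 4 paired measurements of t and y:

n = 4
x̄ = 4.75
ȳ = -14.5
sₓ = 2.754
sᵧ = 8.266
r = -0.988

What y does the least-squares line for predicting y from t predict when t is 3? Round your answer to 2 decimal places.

b = r · sᵧ/sₓ = -0.988 · 8.266/2.754 = -2.965435
a = ȳ − b·x̄ = -14.5 − (-2.965435)·4.75 = -0.414184
ŷ(3) = a + b·3 = -0.414184 + (-2.965435)·3 = -9.310489

-9.31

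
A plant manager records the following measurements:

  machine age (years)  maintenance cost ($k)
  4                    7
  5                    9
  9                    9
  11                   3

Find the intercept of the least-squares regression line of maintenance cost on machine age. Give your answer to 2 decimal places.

n = 4, Σx = 29, Σy = 28, Σxy = 187, Σx² = 243
Sxx = Σx² − (Σx)²/n = 243 − 210.25 = 32.75
Sxy = Σxy − (Σx)(Σy)/n = 187 − 203 = -16
b = Sxy/Sxx = -16/32.75 = -0.488550
a = ȳ − b·x̄ = 7 − (-0.488550)·7.25 = 10.541985

10.54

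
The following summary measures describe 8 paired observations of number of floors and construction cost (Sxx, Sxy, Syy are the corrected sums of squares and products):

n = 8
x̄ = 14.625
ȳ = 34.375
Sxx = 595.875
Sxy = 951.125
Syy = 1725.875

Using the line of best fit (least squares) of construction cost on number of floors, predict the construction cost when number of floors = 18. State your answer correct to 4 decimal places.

b = Sxy/Sxx = 951.125/595.875 = 1.596182
a = ȳ − b·x̄ = 34.375 − 1.596182·14.625 = 11.030837
ŷ(18) = a + b·18 = 11.030837 + 1.596182·18 = 39.762115

39.7621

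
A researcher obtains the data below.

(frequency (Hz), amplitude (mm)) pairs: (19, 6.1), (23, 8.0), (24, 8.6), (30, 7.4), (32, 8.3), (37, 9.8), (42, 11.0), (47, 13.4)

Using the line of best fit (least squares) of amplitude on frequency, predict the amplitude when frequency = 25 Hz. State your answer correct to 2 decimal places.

7.63

n = 8, Σx = 254, Σy = 72.6, Σxy = 2448.3, Σx² = 8732
Sxx = Σx² − (Σx)²/n = 8732 − 8064.5 = 667.5
Sxy = Σxy − (Σx)(Σy)/n = 2448.3 − 2305.05 = 143.25
b = Sxy/Sxx = 143.25/667.5 = 0.214607
a = ȳ − b·x̄ = 9.075 − 0.214607·31.75 = 2.261236
ŷ(25) = a + b·25 = 2.261236 + 0.214607·25 = 7.626404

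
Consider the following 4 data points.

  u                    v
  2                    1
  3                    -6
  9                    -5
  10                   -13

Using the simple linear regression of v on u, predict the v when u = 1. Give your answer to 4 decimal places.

-0.4500

n = 4, Σx = 24, Σy = -23, Σxy = -191, Σx² = 194
Sxx = Σx² − (Σx)²/n = 194 − 144 = 50
Sxy = Σxy − (Σx)(Σy)/n = -191 − (-138) = -53
b = Sxy/Sxx = -53/50 = -1.06
a = ȳ − b·x̄ = -5.75 − (-1.06)·6 = 0.61
ŷ(1) = a + b·1 = 0.61 + (-1.06)·1 = -0.45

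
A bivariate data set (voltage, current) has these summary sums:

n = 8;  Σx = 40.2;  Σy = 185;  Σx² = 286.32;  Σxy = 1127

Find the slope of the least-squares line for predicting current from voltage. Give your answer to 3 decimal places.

2.341

Sxx = Σx² − (Σx)²/n = 286.32 − 202.005 = 84.315
Sxy = Σxy − (Σx)(Σy)/n = 1127 − 929.625 = 197.375
b = Sxy/Sxx = 197.375/84.315 = 2.340924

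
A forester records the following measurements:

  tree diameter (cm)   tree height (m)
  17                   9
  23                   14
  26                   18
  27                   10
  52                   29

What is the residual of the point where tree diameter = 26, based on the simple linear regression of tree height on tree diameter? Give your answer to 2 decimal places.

3.67

n = 5, Σx = 145, Σy = 80, Σxy = 2721, Σx² = 4927
Sxx = Σx² − (Σx)²/n = 4927 − 4205 = 722
Sxy = Σxy − (Σx)(Σy)/n = 2721 − 2320 = 401
b = Sxy/Sxx = 401/722 = 0.555402
a = ȳ − b·x̄ = 16 − 0.555402·29 = -0.106648
ŷ(26) = -0.106648 + 0.555402·26 = 14.333795
residual = y − ŷ = 18 − 14.333795 = 3.666205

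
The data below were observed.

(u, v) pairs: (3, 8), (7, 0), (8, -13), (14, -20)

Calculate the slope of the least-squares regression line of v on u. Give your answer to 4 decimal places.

n = 4, Σx = 32, Σy = -25, Σxy = -360, Σx² = 318
Sxx = Σx² − (Σx)²/n = 318 − 256 = 62
Sxy = Σxy − (Σx)(Σy)/n = -360 − (-200) = -160
b = Sxy/Sxx = -160/62 = -2.580645

-2.5806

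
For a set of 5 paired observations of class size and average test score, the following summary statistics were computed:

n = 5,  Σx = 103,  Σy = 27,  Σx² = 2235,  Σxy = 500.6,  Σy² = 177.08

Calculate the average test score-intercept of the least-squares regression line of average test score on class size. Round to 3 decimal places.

15.518

Sxx = Σx² − (Σx)²/n = 2235 − 2121.8 = 113.2
Sxy = Σxy − (Σx)(Σy)/n = 500.6 − 556.2 = -55.6
b = Sxy/Sxx = -55.6/113.2 = -0.491166
a = ȳ − b·x̄ = 5.4 − (-0.491166)·20.6 = 15.518021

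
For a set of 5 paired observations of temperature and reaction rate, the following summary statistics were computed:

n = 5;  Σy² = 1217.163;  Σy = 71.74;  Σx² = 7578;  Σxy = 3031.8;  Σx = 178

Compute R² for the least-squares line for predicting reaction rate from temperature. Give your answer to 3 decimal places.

Sxx = Σx² − (Σx)²/n = 7578 − 6336.8 = 1241.2
Sxy = Σxy − (Σx)(Σy)/n = 3031.8 − 2553.944 = 477.856
Syy = Σy² − (Σy)²/n = 1217.163 − 1029.32552 = 187.83748
R² = Sxy²/(Sxx·Syy) = (477.856)²/(1241.2·187.83748) = 0.979422

0.979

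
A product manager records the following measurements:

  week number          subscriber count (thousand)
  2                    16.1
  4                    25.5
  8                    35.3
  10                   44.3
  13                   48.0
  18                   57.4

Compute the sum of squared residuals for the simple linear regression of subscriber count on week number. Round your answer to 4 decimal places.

40.5852

n = 6, Σx = 55, Σy = 226.6, Σxy = 2516.8, Σx² = 677, Σy² = 9716.8
Sxx = Σx² − (Σx)²/n = 677 − 504.166667 = 172.833333
Sxy = Σxy − (Σx)(Σy)/n = 2516.8 − 2077.166667 = 439.633333
Syy = Σy² − (Σy)²/n = 9716.8 − 8557.926667 = 1158.873333
b = Sxy/Sxx = 439.633333/172.833333 = 2.543684
SSE = Syy − b·Sxy = 1158.873333 − 2.543684·439.633333 = 40.585188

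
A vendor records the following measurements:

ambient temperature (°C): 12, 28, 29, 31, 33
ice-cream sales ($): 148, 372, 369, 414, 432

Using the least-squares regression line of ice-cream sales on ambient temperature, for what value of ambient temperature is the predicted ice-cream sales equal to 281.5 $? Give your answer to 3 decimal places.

n = 5, Σx = 133, Σy = 1735, Σxy = 49983, Σx² = 3819
Sxx = Σx² − (Σx)²/n = 3819 − 3537.8 = 281.2
Sxy = Σxy − (Σx)(Σy)/n = 49983 − 46151 = 3832
b = Sxy/Sxx = 3832/281.2 = 13.627312
a = ȳ − b·x̄ = 347 − 13.627312·26.6 = -15.486486
Set a + b·x = 281.5: x = (281.5 − (-15.486486)) / 13.627312 = 21.793476

21.793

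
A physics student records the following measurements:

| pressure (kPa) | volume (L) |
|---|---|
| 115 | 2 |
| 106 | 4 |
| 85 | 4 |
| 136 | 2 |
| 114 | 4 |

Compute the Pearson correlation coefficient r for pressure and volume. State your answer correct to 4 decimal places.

n = 5, Σx = 556, Σy = 16, Σxy = 1722, Σx² = 63178, Σy² = 56
Sxx = Σx² − (Σx)²/n = 63178 − 61827.2 = 1350.8
Sxy = Σxy − (Σx)(Σy)/n = 1722 − 1779.2 = -57.2
Syy = Σy² − (Σy)²/n = 56 − 51.2 = 4.8
r = Sxy/√(Sxx·Syy) = -57.2/√(6483.84) = -57.2/80.522295 = -0.710362

-0.7104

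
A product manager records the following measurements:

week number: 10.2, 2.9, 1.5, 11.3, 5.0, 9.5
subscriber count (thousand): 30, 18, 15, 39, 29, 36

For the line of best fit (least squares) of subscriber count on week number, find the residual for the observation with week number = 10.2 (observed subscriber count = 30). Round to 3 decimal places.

-5.281

n = 6, Σx = 40.4, Σy = 167, Σxy = 1308.4, Σx² = 357.64
Sxx = Σx² − (Σx)²/n = 357.64 − 272.026667 = 85.613333
Sxy = Σxy − (Σx)(Σy)/n = 1308.4 − 1124.466667 = 183.933333
b = Sxy/Sxx = 183.933333/85.613333 = 2.148419
a = ȳ − b·x̄ = 27.833333 − 2.148419·6.733333 = 13.367310
ŷ(10.2) = 13.367310 + 2.148419·10.2 = 35.281187
residual = y − ŷ = 30 − 35.281187 = -5.281187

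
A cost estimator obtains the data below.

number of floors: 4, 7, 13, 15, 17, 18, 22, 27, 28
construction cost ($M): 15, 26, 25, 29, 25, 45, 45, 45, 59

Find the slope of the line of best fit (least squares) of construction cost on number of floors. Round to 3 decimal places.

n = 9, Σx = 151, Σy = 314, Σxy = 6094, Σx² = 3069
Sxx = Σx² − (Σx)²/n = 3069 − 2533.444444 = 535.555556
Sxy = Σxy − (Σx)(Σy)/n = 6094 − 5268.222222 = 825.777778
b = Sxy/Sxx = 825.777778/535.555556 = 1.541909

1.542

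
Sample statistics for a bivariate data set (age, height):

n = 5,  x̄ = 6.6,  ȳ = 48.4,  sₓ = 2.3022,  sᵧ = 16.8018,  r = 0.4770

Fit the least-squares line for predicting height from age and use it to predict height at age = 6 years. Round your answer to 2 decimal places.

46.31

b = r · sᵧ/sₓ = 0.477 · 16.8018/2.3022 = 3.481217
a = ȳ − b·x̄ = 48.4 − 3.481217·6.6 = 25.423965
ŷ(6) = a + b·6 = 25.423965 + 3.481217·6 = 46.311270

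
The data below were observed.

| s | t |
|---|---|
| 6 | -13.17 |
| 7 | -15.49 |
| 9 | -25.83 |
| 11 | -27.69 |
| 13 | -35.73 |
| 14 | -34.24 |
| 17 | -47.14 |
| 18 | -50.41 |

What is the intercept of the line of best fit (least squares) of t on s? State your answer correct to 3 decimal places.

4.526

n = 8, Σx = 95, Σy = -249.7, Σxy = -3377.12, Σx² = 1265
Sxx = Σx² − (Σx)²/n = 1265 − 1128.125 = 136.875
Sxy = Σxy − (Σx)(Σy)/n = -3377.12 − (-2965.1875) = -411.9325
b = Sxy/Sxx = -411.9325/136.875 = -3.009553
a = ȳ − b·x̄ = -31.2125 − (-3.009553)·11.875 = 4.525936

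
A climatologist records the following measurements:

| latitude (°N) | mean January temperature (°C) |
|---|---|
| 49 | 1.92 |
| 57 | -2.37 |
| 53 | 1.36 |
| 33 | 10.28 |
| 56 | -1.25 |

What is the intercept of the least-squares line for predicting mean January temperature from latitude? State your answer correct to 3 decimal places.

n = 5, Σx = 248, Σy = 9.94, Σxy = 300.31, Σx² = 12684
Sxx = Σx² − (Σx)²/n = 12684 − 12300.8 = 383.2
Sxy = Σxy − (Σx)(Σy)/n = 300.31 − 493.024 = -192.714
b = Sxy/Sxx = -192.714/383.2 = -0.502907
a = ȳ − b·x̄ = 1.988 − (-0.502907)·49.6 = 26.932192

26.932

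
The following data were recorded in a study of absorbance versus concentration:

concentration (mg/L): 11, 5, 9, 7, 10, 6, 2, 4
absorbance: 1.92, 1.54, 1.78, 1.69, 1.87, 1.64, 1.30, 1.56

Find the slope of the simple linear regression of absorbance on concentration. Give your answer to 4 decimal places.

n = 8, Σx = 54, Σy = 13.3, Σxy = 94.05, Σx² = 432
Sxx = Σx² − (Σx)²/n = 432 − 364.5 = 67.5
Sxy = Σxy − (Σx)(Σy)/n = 94.05 − 89.775 = 4.275
b = Sxy/Sxx = 4.275/67.5 = 0.063333

0.0633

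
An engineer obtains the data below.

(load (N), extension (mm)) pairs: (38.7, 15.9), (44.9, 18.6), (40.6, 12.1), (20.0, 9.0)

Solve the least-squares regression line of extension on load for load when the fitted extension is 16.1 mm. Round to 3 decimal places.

42.867

n = 4, Σx = 144.2, Σy = 55.6, Σxy = 2121.73, Σx² = 5562.06
Sxx = Σx² − (Σx)²/n = 5562.06 − 5198.41 = 363.65
Sxy = Σxy − (Σx)(Σy)/n = 2121.73 − 2004.38 = 117.35
b = Sxy/Sxx = 117.35/363.65 = 0.322700
a = ȳ − b·x̄ = 13.9 − 0.322700·36.05 = 2.266651
Set a + b·x = 16.1: x = (16.1 − 2.266651) / 0.322700 = 42.867469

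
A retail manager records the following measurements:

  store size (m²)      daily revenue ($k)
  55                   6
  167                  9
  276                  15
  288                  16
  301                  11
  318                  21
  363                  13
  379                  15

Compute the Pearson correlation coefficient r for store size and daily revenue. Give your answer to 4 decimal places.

n = 8, Σx = 2147, Σy = 106, Σxy = 30974, Σx² = 657169, Σy² = 1554
Sxx = Σx² − (Σx)²/n = 657169 − 576201.125 = 80967.875
Sxy = Σxy − (Σx)(Σy)/n = 30974 − 28447.75 = 2526.25
Syy = Σy² − (Σy)²/n = 1554 − 1404.5 = 149.5
r = Sxy/√(Sxx·Syy) = 2526.25/√(12104697.3125) = 2526.25/3479.180552 = 0.726105

0.7261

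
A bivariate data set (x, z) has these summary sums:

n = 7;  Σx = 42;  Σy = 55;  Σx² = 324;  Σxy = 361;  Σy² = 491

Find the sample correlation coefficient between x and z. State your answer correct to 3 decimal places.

Sxx = Σx² − (Σx)²/n = 324 − 252 = 72
Sxy = Σxy − (Σx)(Σy)/n = 361 − 330 = 31
Syy = Σy² − (Σy)²/n = 491 − 432.142857 = 58.857143
r = Sxy/√(Sxx·Syy) = 31/√(4237.714286) = 31/65.097729 = 0.476207

0.476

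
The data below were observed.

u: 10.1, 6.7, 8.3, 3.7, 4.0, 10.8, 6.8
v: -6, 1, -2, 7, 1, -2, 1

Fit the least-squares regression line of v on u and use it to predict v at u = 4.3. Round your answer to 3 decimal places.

3.533

n = 7, Σx = 50.4, Σy = 0, Σxy = -55.4, Σx² = 408.36
Sxx = Σx² − (Σx)²/n = 408.36 − 362.88 = 45.48
Sxy = Σxy − (Σx)(Σy)/n = -55.4 − 0 = -55.4
b = Sxy/Sxx = -55.4/45.48 = -1.218118
a = ȳ − b·x̄ = 0 − (-1.218118)·7.2 = 8.770449
ŷ(4.3) = a + b·4.3 = 8.770449 + (-1.218118)·4.3 = 3.532542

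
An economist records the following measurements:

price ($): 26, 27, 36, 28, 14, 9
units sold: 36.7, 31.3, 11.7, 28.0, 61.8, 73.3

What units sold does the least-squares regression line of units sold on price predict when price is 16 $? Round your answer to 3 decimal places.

57.284

n = 6, Σx = 140, Σy = 242.8, Σxy = 4529.4, Σx² = 3762
Sxx = Σx² − (Σx)²/n = 3762 − 3266.666667 = 495.333333
Sxy = Σxy − (Σx)(Σy)/n = 4529.4 − 5665.333333 = -1135.933333
b = Sxy/Sxx = -1135.933333/495.333333 = -2.293271
a = ȳ − b·x̄ = 40.466667 − (-2.293271)·23.333333 = 93.976312
ŷ(16) = a + b·16 = 93.976312 + (-2.293271)·16 = 57.283984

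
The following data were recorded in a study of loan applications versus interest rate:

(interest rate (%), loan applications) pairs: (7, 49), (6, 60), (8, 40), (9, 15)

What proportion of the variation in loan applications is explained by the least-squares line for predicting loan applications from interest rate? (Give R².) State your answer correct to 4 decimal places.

0.9408

n = 4, Σx = 30, Σy = 164, Σxy = 1158, Σx² = 230, Σy² = 7826
Sxx = Σx² − (Σx)²/n = 230 − 225 = 5
Sxy = Σxy − (Σx)(Σy)/n = 1158 − 1230 = -72
Syy = Σy² − (Σy)²/n = 7826 − 6724 = 1102
R² = Sxy²/(Sxx·Syy) = (-72)²/(5·1102) = 0.940835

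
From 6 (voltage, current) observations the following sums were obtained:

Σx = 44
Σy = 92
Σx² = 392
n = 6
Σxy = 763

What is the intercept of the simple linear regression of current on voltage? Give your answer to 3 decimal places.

5.990

Sxx = Σx² − (Σx)²/n = 392 − 322.666667 = 69.333333
Sxy = Σxy − (Σx)(Σy)/n = 763 − 674.666667 = 88.333333
b = Sxy/Sxx = 88.333333/69.333333 = 1.274038
a = ȳ − b·x̄ = 15.333333 − 1.274038·7.333333 = 5.990385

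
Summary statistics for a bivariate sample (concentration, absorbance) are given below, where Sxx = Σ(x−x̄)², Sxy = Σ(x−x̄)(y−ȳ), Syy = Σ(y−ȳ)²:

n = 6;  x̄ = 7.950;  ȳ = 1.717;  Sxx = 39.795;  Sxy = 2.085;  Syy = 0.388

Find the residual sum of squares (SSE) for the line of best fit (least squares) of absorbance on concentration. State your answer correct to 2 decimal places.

b = Sxy/Sxx = 2.085/39.795 = 0.052394
SSE = Syy − b·Sxy = 0.388 − 0.052394·2.085 = 0.278760

0.28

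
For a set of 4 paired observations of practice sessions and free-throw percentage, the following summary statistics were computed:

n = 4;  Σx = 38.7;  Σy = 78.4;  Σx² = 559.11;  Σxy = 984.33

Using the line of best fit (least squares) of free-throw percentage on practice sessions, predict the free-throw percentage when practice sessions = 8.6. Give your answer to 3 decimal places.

Sxx = Σx² − (Σx)²/n = 559.11 − 374.4225 = 184.6875
Sxy = Σxy − (Σx)(Σy)/n = 984.33 − 758.52 = 225.81
b = Sxy/Sxx = 225.81/184.6875 = 1.222660
a = ȳ − b·x̄ = 19.6 − 1.222660·9.675 = 7.770765
ŷ(8.6) = a + b·8.6 = 7.770765 + 1.222660·8.6 = 18.285641

18.286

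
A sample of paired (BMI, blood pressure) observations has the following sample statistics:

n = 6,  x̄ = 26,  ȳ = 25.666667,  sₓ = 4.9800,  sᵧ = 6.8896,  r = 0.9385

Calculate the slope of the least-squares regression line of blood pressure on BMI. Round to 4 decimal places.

1.2984

b = r · sᵧ/sₓ = 0.9385 · 6.8896/4.98 = 1.298371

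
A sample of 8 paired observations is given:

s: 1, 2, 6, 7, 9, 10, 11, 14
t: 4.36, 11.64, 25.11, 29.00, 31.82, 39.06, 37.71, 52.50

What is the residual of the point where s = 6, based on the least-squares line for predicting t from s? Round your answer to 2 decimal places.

n = 8, Σx = 60, Σy = 231.2, Σxy = 2208.09, Σx² = 588
Sxx = Σx² − (Σx)²/n = 588 − 450 = 138
Sxy = Σxy − (Σx)(Σy)/n = 2208.09 − 1734 = 474.09
b = Sxy/Sxx = 474.09/138 = 3.435435
a = ȳ − b·x̄ = 28.9 − 3.435435·7.5 = 3.134239
ŷ(6) = 3.134239 + 3.435435·6 = 23.746848
residual = y − ŷ = 25.11 − 23.746848 = 1.363152

1.36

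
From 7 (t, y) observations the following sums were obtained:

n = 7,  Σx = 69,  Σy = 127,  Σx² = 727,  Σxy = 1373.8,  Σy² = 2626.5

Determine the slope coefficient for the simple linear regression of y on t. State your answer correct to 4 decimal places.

2.6024

Sxx = Σx² − (Σx)²/n = 727 − 680.142857 = 46.857143
Sxy = Σxy − (Σx)(Σy)/n = 1373.8 − 1251.857143 = 121.942857
b = Sxy/Sxx = 121.942857/46.857143 = 2.602439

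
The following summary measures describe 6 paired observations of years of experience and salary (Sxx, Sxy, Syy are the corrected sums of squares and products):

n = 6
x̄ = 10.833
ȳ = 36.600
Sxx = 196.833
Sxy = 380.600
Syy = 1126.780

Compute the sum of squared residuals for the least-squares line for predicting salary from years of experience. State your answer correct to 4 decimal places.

390.8447

b = Sxy/Sxx = 380.6/196.833 = 1.933619
SSE = Syy − b·Sxy = 1126.78 − 1.933619·380.6 = 390.844664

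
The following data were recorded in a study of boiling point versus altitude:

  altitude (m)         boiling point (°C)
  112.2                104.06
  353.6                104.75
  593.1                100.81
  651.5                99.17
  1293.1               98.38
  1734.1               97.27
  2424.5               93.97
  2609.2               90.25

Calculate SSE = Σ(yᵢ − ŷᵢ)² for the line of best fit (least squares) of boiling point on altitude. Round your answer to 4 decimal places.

14.7089

n = 8, Σx = 9771.3, Σy = 788.66, Σxy = 932316.448, Σx² = 18279176.97, Σy² = 77913.8918
Sxx = Σx² − (Σx)²/n = 18279176.97 − 11934787.96125 = 6344389.00875
Sxy = Σxy − (Σx)(Σy)/n = 932316.448 − 963279.18225 = -30962.73425
Syy = Σy² − (Σy)²/n = 77913.8918 − 77748.07445 = 165.81735
b = Sxy/Sxx = -30962.73425/6344389.00875 = -0.004880
SSE = Syy − b·Sxy = 165.81735 − (-0.004880)·(-30962.73425) = 14.708881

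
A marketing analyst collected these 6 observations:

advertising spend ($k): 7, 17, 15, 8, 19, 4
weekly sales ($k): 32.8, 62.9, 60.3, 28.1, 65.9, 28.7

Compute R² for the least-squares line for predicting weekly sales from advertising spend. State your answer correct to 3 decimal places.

0.940

n = 6, Σx = 70, Σy = 278.7, Σxy = 3795.1, Σx² = 1004, Σy² = 14624.45
Sxx = Σx² − (Σx)²/n = 1004 − 816.666667 = 187.333333
Sxy = Σxy − (Σx)(Σy)/n = 3795.1 − 3251.5 = 543.6
Syy = Σy² − (Σy)²/n = 14624.45 − 12945.615 = 1678.835
R² = Sxy²/(Sxx·Syy) = (543.6)²/(187.333333·1678.835) = 0.939584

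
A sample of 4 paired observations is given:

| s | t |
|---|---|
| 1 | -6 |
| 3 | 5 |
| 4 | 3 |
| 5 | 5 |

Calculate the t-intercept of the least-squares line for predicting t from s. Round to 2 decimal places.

-6.89

n = 4, Σx = 13, Σy = 7, Σxy = 46, Σx² = 51
Sxx = Σx² − (Σx)²/n = 51 − 42.25 = 8.75
Sxy = Σxy − (Σx)(Σy)/n = 46 − 22.75 = 23.25
b = Sxy/Sxx = 23.25/8.75 = 2.657143
a = ȳ − b·x̄ = 1.75 − 2.657143·3.25 = -6.885714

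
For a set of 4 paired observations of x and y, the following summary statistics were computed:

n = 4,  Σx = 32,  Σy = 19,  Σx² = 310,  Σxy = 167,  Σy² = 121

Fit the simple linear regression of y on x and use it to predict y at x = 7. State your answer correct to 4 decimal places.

Sxx = Σx² − (Σx)²/n = 310 − 256 = 54
Sxy = Σxy − (Σx)(Σy)/n = 167 − 152 = 15
b = Sxy/Sxx = 15/54 = 0.277778
a = ȳ − b·x̄ = 4.75 − 0.277778·8 = 2.527778
ŷ(7) = a + b·7 = 2.527778 + 0.277778·7 = 4.472222

4.4722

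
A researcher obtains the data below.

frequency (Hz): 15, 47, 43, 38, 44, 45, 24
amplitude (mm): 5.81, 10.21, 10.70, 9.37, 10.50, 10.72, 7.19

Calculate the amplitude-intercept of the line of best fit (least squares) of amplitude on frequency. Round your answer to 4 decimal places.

3.4842

n = 7, Σx = 256, Σy = 64.5, Σxy = 2500.14, Σx² = 10264
Sxx = Σx² − (Σx)²/n = 10264 − 9362.285714 = 901.714286
Sxy = Σxy − (Σx)(Σy)/n = 2500.14 − 2358.857143 = 141.282857
b = Sxy/Sxx = 141.282857/901.714286 = 0.156683
a = ȳ − b·x̄ = 9.214286 − 0.156683·36.571429 = 3.484183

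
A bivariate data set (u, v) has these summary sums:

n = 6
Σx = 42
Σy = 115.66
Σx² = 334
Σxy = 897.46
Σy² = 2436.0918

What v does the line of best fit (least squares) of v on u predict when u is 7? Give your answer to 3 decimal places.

19.277

Sxx = Σx² − (Σx)²/n = 334 − 294 = 40
Sxy = Σxy − (Σx)(Σy)/n = 897.46 − 809.62 = 87.84
b = Sxy/Sxx = 87.84/40 = 2.196
a = ȳ − b·x̄ = 19.276667 − 2.196·7 = 3.904667
ŷ(7) = a + b·7 = 3.904667 + 2.196·7 = 19.276667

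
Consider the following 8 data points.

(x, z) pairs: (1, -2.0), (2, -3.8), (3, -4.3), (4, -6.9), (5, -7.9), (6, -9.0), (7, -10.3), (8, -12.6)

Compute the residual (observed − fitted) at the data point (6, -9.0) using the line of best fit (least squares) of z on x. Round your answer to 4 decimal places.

0.2750

n = 8, Σx = 36, Σy = -56.8, Σxy = -316.5, Σx² = 204
Sxx = Σx² − (Σx)²/n = 204 − 162 = 42
Sxy = Σxy − (Σx)(Σy)/n = -316.5 − (-255.6) = -60.9
b = Sxy/Sxx = -60.9/42 = -1.45
a = ȳ − b·x̄ = -7.1 − (-1.45)·4.5 = -0.575
ŷ(6) = -0.575 + (-1.45)·6 = -9.275
residual = y − ŷ = -9.0 − (-9.275) = 0.275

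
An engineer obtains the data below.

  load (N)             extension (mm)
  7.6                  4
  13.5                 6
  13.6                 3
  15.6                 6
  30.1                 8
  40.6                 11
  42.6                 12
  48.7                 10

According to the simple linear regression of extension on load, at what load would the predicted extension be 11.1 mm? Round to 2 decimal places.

45.38

n = 8, Σx = 212.3, Σy = 60, Σxy = 1931.4, Σx² = 7409.15
Sxx = Σx² − (Σx)²/n = 7409.15 − 5633.91125 = 1775.23875
Sxy = Σxy − (Σx)(Σy)/n = 1931.4 − 1592.25 = 339.15
b = Sxy/Sxx = 339.15/1775.23875 = 0.191045
a = ȳ − b·x̄ = 7.5 − 0.191045·26.5375 = 2.430151
Set a + b·x = 11.1: x = (11.1 − 2.430151) / 0.191045 = 45.381255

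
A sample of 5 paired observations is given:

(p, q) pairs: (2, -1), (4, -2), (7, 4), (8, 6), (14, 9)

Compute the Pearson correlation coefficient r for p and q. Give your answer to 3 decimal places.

n = 5, Σx = 35, Σy = 16, Σxy = 192, Σx² = 329, Σy² = 138
Sxx = Σx² − (Σx)²/n = 329 − 245 = 84
Sxy = Σxy − (Σx)(Σy)/n = 192 − 112 = 80
Syy = Σy² − (Σy)²/n = 138 − 51.2 = 86.8
r = Sxy/√(Sxx·Syy) = 80/√(7291.2) = 80/85.388524 = 0.936894

0.937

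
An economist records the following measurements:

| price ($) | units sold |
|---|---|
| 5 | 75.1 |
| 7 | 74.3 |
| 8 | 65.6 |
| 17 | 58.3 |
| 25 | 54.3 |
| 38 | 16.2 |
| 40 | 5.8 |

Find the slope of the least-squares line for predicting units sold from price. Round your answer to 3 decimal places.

n = 7, Σx = 140, Σy = 349.6, Σxy = 4616.6, Σx² = 4096
Sxx = Σx² − (Σx)²/n = 4096 − 2800 = 1296
Sxy = Σxy − (Σx)(Σy)/n = 4616.6 − 6992 = -2375.4
b = Sxy/Sxx = -2375.4/1296 = -1.832870

-1.833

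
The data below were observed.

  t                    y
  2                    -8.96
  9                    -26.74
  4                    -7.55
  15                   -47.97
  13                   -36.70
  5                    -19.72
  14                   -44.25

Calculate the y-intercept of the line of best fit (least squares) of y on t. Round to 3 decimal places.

-0.663

n = 7, Σx = 62, Σy = -191.89, Σxy = -2203.53, Σx² = 716
Sxx = Σx² − (Σx)²/n = 716 − 549.142857 = 166.857143
Sxy = Σxy − (Σx)(Σy)/n = -2203.53 − (-1699.597143) = -503.932857
b = Sxy/Sxx = -503.932857/166.857143 = -3.020146
a = ȳ − b·x̄ = -27.412857 − (-3.020146)·8.857143 = -0.662997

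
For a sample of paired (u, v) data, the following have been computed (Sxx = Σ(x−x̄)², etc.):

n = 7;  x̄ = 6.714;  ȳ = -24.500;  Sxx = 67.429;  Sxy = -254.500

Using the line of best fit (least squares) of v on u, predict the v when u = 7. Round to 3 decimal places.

b = Sxy/Sxx = -254.5/67.429 = -3.774340
a = ȳ − b·x̄ = -24.5 − (-3.774340)·6.714 = 0.840922
ŷ(7) = a + b·7 = 0.840922 + (-3.774340)·7 = -25.579461

-25.579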